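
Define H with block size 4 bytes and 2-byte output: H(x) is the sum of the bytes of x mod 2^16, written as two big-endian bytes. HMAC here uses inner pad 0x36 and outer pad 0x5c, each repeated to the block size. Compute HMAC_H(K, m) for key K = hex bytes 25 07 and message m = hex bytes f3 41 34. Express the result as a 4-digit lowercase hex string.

Key hex bytes 25 07 is 2 bytes ≤ B = 4; zero-pad to 4 bytes: K' = 25 07 00 00.
K' ⊕ ipad = 13 31 36 36.  K' ⊕ opad = 79 5b 5c 5c.
Inner input = (K'⊕ipad) ∥ m = 13 31 36 36 ∥ f3 41 34.
Inner hash: sum = 19+49+54+54+243+65+52 = 536 → 02 18.
Outer input = (K'⊕opad) ∥ inner = 79 5b 5c 5c ∥ 02 18.
Outer hash (tag): sum = 121+91+92+92+2+24 = 422 → 01 a6.

01a6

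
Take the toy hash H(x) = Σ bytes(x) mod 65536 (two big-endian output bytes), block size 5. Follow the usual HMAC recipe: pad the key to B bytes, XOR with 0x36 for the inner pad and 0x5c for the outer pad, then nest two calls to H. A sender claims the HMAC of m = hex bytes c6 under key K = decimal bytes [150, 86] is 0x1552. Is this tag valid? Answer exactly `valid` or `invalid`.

invalid

Key decimal bytes [150, 86] = 96 56 is 2 bytes ≤ B = 5; zero-pad to 5 bytes: K' = 96 56 00 00 00.
K' ⊕ ipad = a0 60 36 36 36; K' ⊕ opad = ca 0a 5c 5c 5c.
Inner hash: sum = 160+96+54+54+54+198 = 616 → 02 68.
Outer hash (recomputed tag): sum = 202+10+92+92+92+2+104 = 594 → 02 52.
Recomputed tag = 0252; claimed = 1552 → mismatch.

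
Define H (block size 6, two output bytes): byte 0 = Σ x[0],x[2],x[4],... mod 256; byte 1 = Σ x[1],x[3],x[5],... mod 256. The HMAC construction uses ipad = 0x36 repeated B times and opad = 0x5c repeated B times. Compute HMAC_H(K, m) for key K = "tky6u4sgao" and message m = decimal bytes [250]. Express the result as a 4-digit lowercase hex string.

88b8

Key "tky6u4sgao" = 74 6b 79 36 75 34 73 67 61 6f is 10 bytes > B = 6, so hash it first: H(key) = 36 ab, then zero-pad to 6 bytes: K' = 36 ab 00 00 00 00.
K' ⊕ ipad = 00 9d 36 36 36 36.  K' ⊕ opad = 6a f7 5c 5c 5c 5c.
Inner input = (K'⊕ipad) ∥ m = 00 9d 36 36 36 36 ∥ fa.
Inner hash: even-index sum = 358 mod 256 = 102; odd-index sum = 265 mod 256 = 9 → 66 09.
Outer input = (K'⊕opad) ∥ inner = 6a f7 5c 5c 5c 5c ∥ 66 09.
Outer hash (tag): even-index sum = 392 mod 256 = 136; odd-index sum = 440 mod 256 = 184 → 88 b8.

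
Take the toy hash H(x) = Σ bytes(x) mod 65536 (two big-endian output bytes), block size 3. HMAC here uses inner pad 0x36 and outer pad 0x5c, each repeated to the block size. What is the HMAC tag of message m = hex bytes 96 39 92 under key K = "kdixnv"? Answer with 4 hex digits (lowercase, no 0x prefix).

01f1

Key "kdixnv" = 6b 64 69 78 6e 76 is 6 bytes > B = 3, so hash it first: H(key) = 02 94, then zero-pad to 3 bytes: K' = 02 94 00.
K' ⊕ ipad = 34 a2 36.  K' ⊕ opad = 5e c8 5c.
Inner input = (K'⊕ipad) ∥ m = 34 a2 36 ∥ 96 39 92.
Inner hash: sum = 52+162+54+150+57+146 = 621 → 02 6d.
Outer input = (K'⊕opad) ∥ inner = 5e c8 5c ∥ 02 6d.
Outer hash (tag): sum = 94+200+92+2+109 = 497 → 01 f1.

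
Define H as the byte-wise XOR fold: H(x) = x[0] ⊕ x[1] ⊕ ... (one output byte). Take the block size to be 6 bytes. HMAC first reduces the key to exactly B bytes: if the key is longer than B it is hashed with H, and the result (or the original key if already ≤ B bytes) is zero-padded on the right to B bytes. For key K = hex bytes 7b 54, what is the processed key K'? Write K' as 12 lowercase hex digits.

Key hex bytes 7b 54 is 2 bytes ≤ B = 6; zero-pad to 6 bytes: K' = 7b 54 00 00 00 00.

7b5400000000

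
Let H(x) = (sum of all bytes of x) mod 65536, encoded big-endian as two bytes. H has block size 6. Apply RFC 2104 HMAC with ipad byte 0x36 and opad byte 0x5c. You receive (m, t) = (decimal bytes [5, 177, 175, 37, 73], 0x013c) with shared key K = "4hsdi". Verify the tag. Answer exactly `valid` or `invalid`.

Key "4hsdi" = 34 68 73 64 69 is 5 bytes ≤ B = 6; zero-pad to 6 bytes: K' = 34 68 73 64 69 00.
K' ⊕ ipad = 02 5e 45 52 5f 36; K' ⊕ opad = 68 34 2f 38 35 5c.
Inner hash: sum = 2+94+69+82+95+54+5+177+175+37+73 = 863 → 03 5f.
Outer hash (recomputed tag): sum = 104+52+47+56+53+92+3+95 = 502 → 01 f6.
Recomputed tag = 01f6; claimed = 013c → mismatch.

invalid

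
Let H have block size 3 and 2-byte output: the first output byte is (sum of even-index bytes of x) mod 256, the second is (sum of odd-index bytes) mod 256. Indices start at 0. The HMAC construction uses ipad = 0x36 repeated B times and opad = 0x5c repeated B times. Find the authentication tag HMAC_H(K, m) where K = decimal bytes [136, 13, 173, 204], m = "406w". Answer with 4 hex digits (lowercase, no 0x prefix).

Key decimal bytes [136, 13, 173, 204] = 88 0d ad cc is 4 bytes > B = 3, so hash it first: H(key) = 35 d9, then zero-pad to 3 bytes: K' = 35 d9 00.
K' ⊕ ipad = 03 ef 36.  K' ⊕ opad = 69 85 5c.
Inner input = (K'⊕ipad) ∥ m = 03 ef 36 ∥ 34 30 36 77.
Inner hash: even-index sum = 224 mod 256 = 224; odd-index sum = 345 mod 256 = 89 → e0 59.
Outer input = (K'⊕opad) ∥ inner = 69 85 5c ∥ e0 59.
Outer hash (tag): even-index sum = 286 mod 256 = 30; odd-index sum = 357 mod 256 = 101 → 1e 65.

1e65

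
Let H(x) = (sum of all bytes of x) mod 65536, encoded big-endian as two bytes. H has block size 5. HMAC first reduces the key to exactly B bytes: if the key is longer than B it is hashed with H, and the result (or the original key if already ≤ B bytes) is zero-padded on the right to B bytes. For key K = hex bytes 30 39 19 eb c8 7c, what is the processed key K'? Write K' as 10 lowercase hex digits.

02b1000000

|K| = 6 > B = 5, so first hash the key.
H(K): sum = 48+57+25+235+200+124 = 689 → 02 b1.
Zero-pad H(K) = 02 b1 to 5 bytes: K' = 02 b1 00 00 00.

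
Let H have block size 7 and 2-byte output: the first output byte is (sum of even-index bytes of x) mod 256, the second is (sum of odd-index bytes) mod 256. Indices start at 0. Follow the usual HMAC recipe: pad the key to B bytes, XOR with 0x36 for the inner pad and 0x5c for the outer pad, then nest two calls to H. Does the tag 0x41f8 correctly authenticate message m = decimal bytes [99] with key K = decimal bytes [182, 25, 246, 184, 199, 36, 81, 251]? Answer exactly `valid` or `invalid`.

valid

Key decimal bytes [182, 25, 246, 184, 199, 36, 81, 251] = b6 19 f6 b8 c7 24 51 fb is 8 bytes > B = 7, so hash it first: H(key) = c4 f0, then zero-pad to 7 bytes: K' = c4 f0 00 00 00 00 00.
K' ⊕ ipad = f2 c6 36 36 36 36 36; K' ⊕ opad = 98 ac 5c 5c 5c 5c 5c.
Inner hash: even-index sum = 404 mod 256 = 148; odd-index sum = 405 mod 256 = 149 → 94 95.
Outer hash (recomputed tag): even-index sum = 577 mod 256 = 65; odd-index sum = 504 mod 256 = 248 → 41 f8.
Recomputed tag = 41f8; claimed = 41f8 → match.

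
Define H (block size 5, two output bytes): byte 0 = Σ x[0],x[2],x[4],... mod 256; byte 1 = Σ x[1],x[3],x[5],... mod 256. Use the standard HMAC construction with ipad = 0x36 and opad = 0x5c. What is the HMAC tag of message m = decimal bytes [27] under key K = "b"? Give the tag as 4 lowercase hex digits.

Key "b" = 62 is 1 byte ≤ B = 5; zero-pad to 5 bytes: K' = 62 00 00 00 00.
K' ⊕ ipad = 54 36 36 36 36.  K' ⊕ opad = 3e 5c 5c 5c 5c.
Inner input = (K'⊕ipad) ∥ m = 54 36 36 36 36 ∥ 1b.
Inner hash: even-index sum = 192 mod 256 = 192; odd-index sum = 135 mod 256 = 135 → c0 87.
Outer input = (K'⊕opad) ∥ inner = 3e 5c 5c 5c 5c ∥ c0 87.
Outer hash (tag): even-index sum = 381 mod 256 = 125; odd-index sum = 376 mod 256 = 120 → 7d 78.

7d78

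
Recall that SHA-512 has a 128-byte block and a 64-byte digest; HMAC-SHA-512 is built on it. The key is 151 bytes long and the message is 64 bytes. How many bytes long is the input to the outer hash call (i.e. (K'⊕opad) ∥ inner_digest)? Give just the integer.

Key is 151 > 128 bytes, so it is hashed to 64 bytes then zero-padded to 128: |K'| = 128.
Outer input = (K'⊕opad) ∥ H(inner) → 128 + 64 = 192 bytes.

192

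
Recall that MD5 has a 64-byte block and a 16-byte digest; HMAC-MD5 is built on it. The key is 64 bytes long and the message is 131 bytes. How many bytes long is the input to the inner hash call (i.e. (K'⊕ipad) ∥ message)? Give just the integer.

195

Key is 64 ≤ 64 bytes, zero-padded: |K'| = 64.
Inner input = (K'⊕ipad) ∥ m → 64 + 131 = 195 bytes.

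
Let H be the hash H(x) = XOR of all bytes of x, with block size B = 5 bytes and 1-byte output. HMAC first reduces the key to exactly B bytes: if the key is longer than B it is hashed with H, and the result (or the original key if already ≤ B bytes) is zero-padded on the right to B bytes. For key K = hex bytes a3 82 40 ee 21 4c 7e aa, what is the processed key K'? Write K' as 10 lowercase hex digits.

|K| = 8 > B = 5, so first hash the key.
H(K): XOR a3⊕82⊕40⊕ee⊕21⊕4c⊕7e⊕aa = 36.
Zero-pad H(K) = 36 to 5 bytes: K' = 36 00 00 00 00.

3600000000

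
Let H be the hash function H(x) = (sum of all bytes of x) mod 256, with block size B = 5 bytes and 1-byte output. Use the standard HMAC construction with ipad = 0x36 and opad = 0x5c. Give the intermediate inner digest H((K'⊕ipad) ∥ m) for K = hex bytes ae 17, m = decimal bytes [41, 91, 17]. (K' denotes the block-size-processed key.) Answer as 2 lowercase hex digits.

Key hex bytes ae 17 is 2 bytes ≤ B = 5; zero-pad to 5 bytes: K' = ae 17 00 00 00.
K' ⊕ ipad = 98 21 36 36 36.
Inner input = 98 21 36 36 36 ∥ 29 5b 11.
Inner hash: sum = 152+33+54+54+54+41+91+17 = 496; mod 256 = 240 → f0.

f0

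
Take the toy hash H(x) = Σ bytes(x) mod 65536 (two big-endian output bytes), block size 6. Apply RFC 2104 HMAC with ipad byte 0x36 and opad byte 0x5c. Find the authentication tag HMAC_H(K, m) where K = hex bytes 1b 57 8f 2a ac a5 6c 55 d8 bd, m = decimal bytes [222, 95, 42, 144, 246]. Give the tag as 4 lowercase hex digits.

Key hex bytes 1b 57 8f 2a ac a5 6c 55 d8 bd is 10 bytes > B = 6, so hash it first: H(key) = 04 d2, then zero-pad to 6 bytes: K' = 04 d2 00 00 00 00.
K' ⊕ ipad = 32 e4 36 36 36 36.  K' ⊕ opad = 58 8e 5c 5c 5c 5c.
Inner input = (K'⊕ipad) ∥ m = 32 e4 36 36 36 36 ∥ de 5f 2a 90 f6.
Inner hash: sum = 50+228+54+54+54+54+222+95+42+144+246 = 1243 → 04 db.
Outer input = (K'⊕opad) ∥ inner = 58 8e 5c 5c 5c 5c ∥ 04 db.
Outer hash (tag): sum = 88+142+92+92+92+92+4+219 = 821 → 03 35.

0335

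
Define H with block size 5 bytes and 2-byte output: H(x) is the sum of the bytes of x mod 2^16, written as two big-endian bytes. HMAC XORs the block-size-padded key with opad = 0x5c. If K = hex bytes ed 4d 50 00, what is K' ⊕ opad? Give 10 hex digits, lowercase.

b1110c5c5c

Key hex bytes ed 4d 50 00 is 4 bytes ≤ B = 5; zero-pad to 5 bytes: K' = ed 4d 50 00 00.
XOR each byte with 0x5c: ed⊕5c=b1, 4d⊕5c=11, 50⊕5c=0c, 00⊕5c=5c, 00⊕5c=5c.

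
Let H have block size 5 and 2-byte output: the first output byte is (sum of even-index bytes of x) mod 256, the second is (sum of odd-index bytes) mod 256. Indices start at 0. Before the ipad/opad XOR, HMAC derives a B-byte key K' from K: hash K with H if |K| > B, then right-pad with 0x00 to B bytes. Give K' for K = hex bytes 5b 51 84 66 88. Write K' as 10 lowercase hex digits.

5b51846688

Key hex bytes 5b 51 84 66 88 is exactly B = 5 bytes: K' = 5b 51 84 66 88.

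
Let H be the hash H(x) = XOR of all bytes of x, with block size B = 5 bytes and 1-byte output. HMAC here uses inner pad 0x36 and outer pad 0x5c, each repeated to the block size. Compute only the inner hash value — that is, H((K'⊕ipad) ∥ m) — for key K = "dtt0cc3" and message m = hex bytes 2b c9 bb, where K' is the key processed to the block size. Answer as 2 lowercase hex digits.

Key "dtt0cc3" = 64 74 74 30 63 63 33 is 7 bytes > B = 5, so hash it first: H(key) = 67, then zero-pad to 5 bytes: K' = 67 00 00 00 00.
K' ⊕ ipad = 51 36 36 36 36.
Inner input = 51 36 36 36 36 ∥ 2b c9 bb.
Inner hash: XOR 51⊕36⊕36⊕36⊕36⊕2b⊕c9⊕bb = 08.

08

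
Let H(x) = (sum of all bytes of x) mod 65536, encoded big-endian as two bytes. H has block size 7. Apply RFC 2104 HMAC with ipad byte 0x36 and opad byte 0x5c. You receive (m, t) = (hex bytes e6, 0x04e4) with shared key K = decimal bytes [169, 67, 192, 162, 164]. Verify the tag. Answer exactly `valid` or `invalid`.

valid

Key decimal bytes [169, 67, 192, 162, 164] = a9 43 c0 a2 a4 is 5 bytes ≤ B = 7; zero-pad to 7 bytes: K' = a9 43 c0 a2 a4 00 00.
K' ⊕ ipad = 9f 75 f6 94 92 36 36; K' ⊕ opad = f5 1f 9c fe f8 5c 5c.
Inner hash: sum = 159+117+246+148+146+54+54+230 = 1154 → 04 82.
Outer hash (recomputed tag): sum = 245+31+156+254+248+92+92+4+130 = 1252 → 04 e4.
Recomputed tag = 04e4; claimed = 04e4 → match.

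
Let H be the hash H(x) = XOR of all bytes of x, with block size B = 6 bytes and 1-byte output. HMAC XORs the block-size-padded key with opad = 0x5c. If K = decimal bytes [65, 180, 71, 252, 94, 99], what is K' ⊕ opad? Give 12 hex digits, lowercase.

1de81ba0023f

Key decimal bytes [65, 180, 71, 252, 94, 99] = 41 b4 47 fc 5e 63 is exactly B = 6 bytes: K' = 41 b4 47 fc 5e 63.
XOR each byte with 0x5c: 41⊕5c=1d, b4⊕5c=e8, 47⊕5c=1b, fc⊕5c=a0, 5e⊕5c=02, 63⊕5c=3f.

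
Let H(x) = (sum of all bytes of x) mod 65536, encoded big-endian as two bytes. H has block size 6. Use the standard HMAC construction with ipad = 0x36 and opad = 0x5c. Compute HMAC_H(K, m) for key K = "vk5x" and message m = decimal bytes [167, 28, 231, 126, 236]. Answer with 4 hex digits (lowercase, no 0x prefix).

Key "vk5x" = 76 6b 35 78 is 4 bytes ≤ B = 6; zero-pad to 6 bytes: K' = 76 6b 35 78 00 00.
K' ⊕ ipad = 40 5d 03 4e 36 36.  K' ⊕ opad = 2a 37 69 24 5c 5c.
Inner input = (K'⊕ipad) ∥ m = 40 5d 03 4e 36 36 ∥ a7 1c e7 7e ec.
Inner hash: sum = 64+93+3+78+54+54+167+28+231+126+236 = 1134 → 04 6e.
Outer input = (K'⊕opad) ∥ inner = 2a 37 69 24 5c 5c ∥ 04 6e.
Outer hash (tag): sum = 42+55+105+36+92+92+4+110 = 536 → 02 18.

0218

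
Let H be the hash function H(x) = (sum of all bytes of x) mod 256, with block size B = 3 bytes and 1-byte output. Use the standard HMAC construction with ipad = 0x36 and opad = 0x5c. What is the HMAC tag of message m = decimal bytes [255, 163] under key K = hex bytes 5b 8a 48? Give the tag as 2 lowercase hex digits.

Key hex bytes 5b 8a 48 is exactly B = 3 bytes: K' = 5b 8a 48.
K' ⊕ ipad = 6d bc 7e.  K' ⊕ opad = 07 d6 14.
Inner input = (K'⊕ipad) ∥ m = 6d bc 7e ∥ ff a3.
Inner hash: sum = 109+188+126+255+163 = 841; mod 256 = 73 → 49.
Outer input = (K'⊕opad) ∥ inner = 07 d6 14 ∥ 49.
Outer hash (tag): sum = 7+214+20+73 = 314; mod 256 = 58 → 3a.

3a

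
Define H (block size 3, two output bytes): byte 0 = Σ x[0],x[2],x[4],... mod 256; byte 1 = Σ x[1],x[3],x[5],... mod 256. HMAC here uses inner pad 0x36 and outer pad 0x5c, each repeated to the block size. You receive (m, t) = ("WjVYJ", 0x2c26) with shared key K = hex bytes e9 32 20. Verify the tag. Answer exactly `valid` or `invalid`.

Key hex bytes e9 32 20 is exactly B = 3 bytes: K' = e9 32 20.
K' ⊕ ipad = df 04 16; K' ⊕ opad = b5 6e 7c.
Inner hash: even-index sum = 440 mod 256 = 184; odd-index sum = 251 mod 256 = 251 → b8 fb.
Outer hash (recomputed tag): even-index sum = 556 mod 256 = 44; odd-index sum = 294 mod 256 = 38 → 2c 26.
Recomputed tag = 2c26; claimed = 2c26 → match.

valid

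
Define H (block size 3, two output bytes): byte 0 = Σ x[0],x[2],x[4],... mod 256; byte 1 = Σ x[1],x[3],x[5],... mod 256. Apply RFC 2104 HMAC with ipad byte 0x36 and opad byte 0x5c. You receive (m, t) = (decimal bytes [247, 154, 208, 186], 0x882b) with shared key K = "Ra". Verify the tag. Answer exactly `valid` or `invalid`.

Key "Ra" = 52 61 is 2 bytes ≤ B = 3; zero-pad to 3 bytes: K' = 52 61 00.
K' ⊕ ipad = 64 57 36; K' ⊕ opad = 0e 3d 5c.
Inner hash: even-index sum = 494 mod 256 = 238; odd-index sum = 542 mod 256 = 30 → ee 1e.
Outer hash (recomputed tag): even-index sum = 136 mod 256 = 136; odd-index sum = 299 mod 256 = 43 → 88 2b.
Recomputed tag = 882b; claimed = 882b → match.

valid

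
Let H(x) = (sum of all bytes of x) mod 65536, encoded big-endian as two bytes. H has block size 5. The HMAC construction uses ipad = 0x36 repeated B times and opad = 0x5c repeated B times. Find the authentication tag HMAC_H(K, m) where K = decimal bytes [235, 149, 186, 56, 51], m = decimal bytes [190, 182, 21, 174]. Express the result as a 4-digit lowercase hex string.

0393

Key decimal bytes [235, 149, 186, 56, 51] = eb 95 ba 38 33 is exactly B = 5 bytes: K' = eb 95 ba 38 33.
K' ⊕ ipad = dd a3 8c 0e 05.  K' ⊕ opad = b7 c9 e6 64 6f.
Inner input = (K'⊕ipad) ∥ m = dd a3 8c 0e 05 ∥ be b6 15 ae.
Inner hash: sum = 221+163+140+14+5+190+182+21+174 = 1110 → 04 56.
Outer input = (K'⊕opad) ∥ inner = b7 c9 e6 64 6f ∥ 04 56.
Outer hash (tag): sum = 183+201+230+100+111+4+86 = 915 → 03 93.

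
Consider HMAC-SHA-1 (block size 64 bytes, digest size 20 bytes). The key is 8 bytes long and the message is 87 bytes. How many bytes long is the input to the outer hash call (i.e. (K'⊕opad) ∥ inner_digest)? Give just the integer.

Key is 8 ≤ 64 bytes, zero-padded: |K'| = 64.
Outer input = (K'⊕opad) ∥ H(inner) → 64 + 20 = 84 bytes.

84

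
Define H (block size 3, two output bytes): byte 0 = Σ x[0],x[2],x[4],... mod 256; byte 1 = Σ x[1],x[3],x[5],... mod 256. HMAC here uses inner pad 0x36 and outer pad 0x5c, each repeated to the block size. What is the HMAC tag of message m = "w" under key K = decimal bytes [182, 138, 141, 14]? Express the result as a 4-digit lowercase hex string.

Key decimal bytes [182, 138, 141, 14] = b6 8a 8d 0e is 4 bytes > B = 3, so hash it first: H(key) = 43 98, then zero-pad to 3 bytes: K' = 43 98 00.
K' ⊕ ipad = 75 ae 36.  K' ⊕ opad = 1f c4 5c.
Inner input = (K'⊕ipad) ∥ m = 75 ae 36 ∥ 77.
Inner hash: even-index sum = 171 mod 256 = 171; odd-index sum = 293 mod 256 = 37 → ab 25.
Outer input = (K'⊕opad) ∥ inner = 1f c4 5c ∥ ab 25.
Outer hash (tag): even-index sum = 160 mod 256 = 160; odd-index sum = 367 mod 256 = 111 → a0 6f.

a06f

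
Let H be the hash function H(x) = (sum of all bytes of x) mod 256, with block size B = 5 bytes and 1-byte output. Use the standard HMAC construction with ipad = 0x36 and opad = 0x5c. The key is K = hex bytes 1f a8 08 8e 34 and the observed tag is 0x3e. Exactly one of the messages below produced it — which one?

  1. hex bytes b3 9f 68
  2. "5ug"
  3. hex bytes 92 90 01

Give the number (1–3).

Key hex bytes 1f a8 08 8e 34 is exactly B = 5 bytes: K' = 1f a8 08 8e 34.
K' ⊕ ipad = 29 9e 3e b8 02; K' ⊕ opad = 43 f4 54 d2 68.
m1: inner = H(29 9e 3e b8 02 b3 9f 68) = 79; tag = H(43 f4 54 d2 68 79) = 3e ← matches
m2: inner = H(29 9e 3e b8 02 35 75 67) = d0; tag = H(43 f4 54 d2 68 d0) = 95
m3: inner = H(29 9e 3e b8 02 92 90 01) = e2; tag = H(43 f4 54 d2 68 e2) = a7

1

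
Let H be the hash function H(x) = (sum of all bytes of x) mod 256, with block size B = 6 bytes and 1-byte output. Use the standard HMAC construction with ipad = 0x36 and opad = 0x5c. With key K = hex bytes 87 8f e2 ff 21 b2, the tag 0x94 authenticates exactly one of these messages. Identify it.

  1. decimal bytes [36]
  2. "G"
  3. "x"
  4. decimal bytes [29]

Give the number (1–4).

3

Key hex bytes 87 8f e2 ff 21 b2 is exactly B = 6 bytes: K' = 87 8f e2 ff 21 b2.
K' ⊕ ipad = b1 b9 d4 c9 17 84; K' ⊕ opad = db d3 be a3 7d ee.
m1: inner = H(b1 b9 d4 c9 17 84 24) = c6; tag = H(db d3 be a3 7d ee c6) = 40
m2: inner = H(b1 b9 d4 c9 17 84 47) = e9; tag = H(db d3 be a3 7d ee e9) = 63
m3: inner = H(b1 b9 d4 c9 17 84 78) = 1a; tag = H(db d3 be a3 7d ee 1a) = 94 ← matches
m4: inner = H(b1 b9 d4 c9 17 84 1d) = bf; tag = H(db d3 be a3 7d ee bf) = 39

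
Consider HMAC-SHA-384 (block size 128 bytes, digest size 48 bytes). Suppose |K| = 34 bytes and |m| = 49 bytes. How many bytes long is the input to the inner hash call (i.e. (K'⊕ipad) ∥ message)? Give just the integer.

Key is 34 ≤ 128 bytes, zero-padded: |K'| = 128.
Inner input = (K'⊕ipad) ∥ m → 128 + 49 = 177 bytes.

177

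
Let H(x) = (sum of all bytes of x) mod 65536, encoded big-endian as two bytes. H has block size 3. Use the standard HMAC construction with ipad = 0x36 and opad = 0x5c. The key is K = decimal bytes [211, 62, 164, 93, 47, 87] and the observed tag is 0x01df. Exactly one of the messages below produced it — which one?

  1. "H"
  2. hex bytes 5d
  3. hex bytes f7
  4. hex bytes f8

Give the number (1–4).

Key decimal bytes [211, 62, 164, 93, 47, 87] = d3 3e a4 5d 2f 57 is 6 bytes > B = 3, so hash it first: H(key) = 02 98, then zero-pad to 3 bytes: K' = 02 98 00.
K' ⊕ ipad = 34 ae 36; K' ⊕ opad = 5e c4 5c.
m1: inner = H(34 ae 36 48) = 01 60; tag = H(5e c4 5c 01 60) = 01df ← matches
m2: inner = H(34 ae 36 5d) = 01 75; tag = H(5e c4 5c 01 75) = 01f4
m3: inner = H(34 ae 36 f7) = 02 0f; tag = H(5e c4 5c 02 0f) = 018f
m4: inner = H(34 ae 36 f8) = 02 10; tag = H(5e c4 5c 02 10) = 0190

1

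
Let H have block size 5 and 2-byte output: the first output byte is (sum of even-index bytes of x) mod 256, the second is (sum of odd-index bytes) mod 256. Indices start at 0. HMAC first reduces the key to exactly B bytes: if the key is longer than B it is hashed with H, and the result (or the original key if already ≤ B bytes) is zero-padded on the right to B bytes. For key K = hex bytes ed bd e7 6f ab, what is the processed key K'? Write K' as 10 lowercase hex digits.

edbde76fab

Key hex bytes ed bd e7 6f ab is exactly B = 5 bytes: K' = ed bd e7 6f ab.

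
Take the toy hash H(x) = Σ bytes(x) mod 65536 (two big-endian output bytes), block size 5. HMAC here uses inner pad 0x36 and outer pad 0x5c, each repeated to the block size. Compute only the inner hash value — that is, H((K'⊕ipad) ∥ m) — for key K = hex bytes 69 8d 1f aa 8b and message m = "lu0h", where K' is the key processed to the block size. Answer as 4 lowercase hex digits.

Key hex bytes 69 8d 1f aa 8b is exactly B = 5 bytes: K' = 69 8d 1f aa 8b.
K' ⊕ ipad = 5f bb 29 9c bd.
Inner input = 5f bb 29 9c bd ∥ 6c 75 30 68.
Inner hash: sum = 95+187+41+156+189+108+117+48+104 = 1045 → 04 15.

0415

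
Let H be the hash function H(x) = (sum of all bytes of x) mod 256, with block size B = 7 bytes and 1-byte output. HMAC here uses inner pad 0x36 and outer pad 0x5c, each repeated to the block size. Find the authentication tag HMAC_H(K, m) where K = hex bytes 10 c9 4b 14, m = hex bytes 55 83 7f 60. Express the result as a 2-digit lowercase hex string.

Key hex bytes 10 c9 4b 14 is 4 bytes ≤ B = 7; zero-pad to 7 bytes: K' = 10 c9 4b 14 00 00 00.
K' ⊕ ipad = 26 ff 7d 22 36 36 36.  K' ⊕ opad = 4c 95 17 48 5c 5c 5c.
Inner input = (K'⊕ipad) ∥ m = 26 ff 7d 22 36 36 36 ∥ 55 83 7f 60.
Inner hash: sum = 38+255+125+34+54+54+54+85+131+127+96 = 1053; mod 256 = 29 → 1d.
Outer input = (K'⊕opad) ∥ inner = 4c 95 17 48 5c 5c 5c ∥ 1d.
Outer hash (tag): sum = 76+149+23+72+92+92+92+29 = 625; mod 256 = 113 → 71.

71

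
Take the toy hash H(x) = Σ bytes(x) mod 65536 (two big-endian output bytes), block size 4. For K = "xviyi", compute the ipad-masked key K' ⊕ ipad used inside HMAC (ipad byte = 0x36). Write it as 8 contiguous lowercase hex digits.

Key "xviyi" = 78 76 69 79 69 is 5 bytes > B = 4, so hash it first: H(key) = 02 39, then zero-pad to 4 bytes: K' = 02 39 00 00.
XOR each byte with 0x36: 02⊕36=34, 39⊕36=0f, 00⊕36=36, 00⊕36=36.

340f3636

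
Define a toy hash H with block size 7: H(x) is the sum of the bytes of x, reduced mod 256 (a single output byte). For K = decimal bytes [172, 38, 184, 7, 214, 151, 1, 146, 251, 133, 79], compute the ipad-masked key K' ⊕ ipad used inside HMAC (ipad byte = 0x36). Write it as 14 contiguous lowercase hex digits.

56363636363636

Key decimal bytes [172, 38, 184, 7, 214, 151, 1, 146, 251, 133, 79] = ac 26 b8 07 d6 97 01 92 fb 85 4f is 11 bytes > B = 7, so hash it first: H(key) = 60, then zero-pad to 7 bytes: K' = 60 00 00 00 00 00 00.
XOR each byte with 0x36: 60⊕36=56, 00⊕36=36, 00⊕36=36, 00⊕36=36, 00⊕36=36, 00⊕36=36, 00⊕36=36.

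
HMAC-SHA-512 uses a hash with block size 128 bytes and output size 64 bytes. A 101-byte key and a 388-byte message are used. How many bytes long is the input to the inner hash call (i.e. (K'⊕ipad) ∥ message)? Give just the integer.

Key is 101 ≤ 128 bytes, zero-padded: |K'| = 128.
Inner input = (K'⊕ipad) ∥ m → 128 + 388 = 516 bytes.

516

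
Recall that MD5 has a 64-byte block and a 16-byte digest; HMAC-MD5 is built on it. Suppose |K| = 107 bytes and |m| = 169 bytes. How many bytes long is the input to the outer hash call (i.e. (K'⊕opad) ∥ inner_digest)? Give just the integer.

Key is 107 > 64 bytes, so it is hashed to 16 bytes then zero-padded to 64: |K'| = 64.
Outer input = (K'⊕opad) ∥ H(inner) → 64 + 16 = 80 bytes.

80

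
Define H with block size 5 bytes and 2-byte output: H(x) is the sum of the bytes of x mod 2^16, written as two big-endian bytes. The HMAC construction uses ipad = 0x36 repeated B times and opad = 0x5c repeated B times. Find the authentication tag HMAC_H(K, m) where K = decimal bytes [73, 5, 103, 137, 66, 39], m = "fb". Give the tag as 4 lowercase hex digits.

Key decimal bytes [73, 5, 103, 137, 66, 39] = 49 05 67 89 42 27 is 6 bytes > B = 5, so hash it first: H(key) = 01 a7, then zero-pad to 5 bytes: K' = 01 a7 00 00 00.
K' ⊕ ipad = 37 91 36 36 36.  K' ⊕ opad = 5d fb 5c 5c 5c.
Inner input = (K'⊕ipad) ∥ m = 37 91 36 36 36 ∥ 66 62.
Inner hash: sum = 55+145+54+54+54+102+98 = 562 → 02 32.
Outer input = (K'⊕opad) ∥ inner = 5d fb 5c 5c 5c ∥ 02 32.
Outer hash (tag): sum = 93+251+92+92+92+2+50 = 672 → 02 a0.

02a0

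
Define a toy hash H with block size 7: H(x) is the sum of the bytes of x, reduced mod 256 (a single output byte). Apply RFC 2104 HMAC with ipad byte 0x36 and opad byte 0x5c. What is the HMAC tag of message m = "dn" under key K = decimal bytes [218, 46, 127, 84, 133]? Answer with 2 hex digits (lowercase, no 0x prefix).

Key decimal bytes [218, 46, 127, 84, 133] = da 2e 7f 54 85 is 5 bytes ≤ B = 7; zero-pad to 7 bytes: K' = da 2e 7f 54 85 00 00.
K' ⊕ ipad = ec 18 49 62 b3 36 36.  K' ⊕ opad = 86 72 23 08 d9 5c 5c.
Inner input = (K'⊕ipad) ∥ m = ec 18 49 62 b3 36 36 ∥ 64 6e.
Inner hash: sum = 236+24+73+98+179+54+54+100+110 = 928; mod 256 = 160 → a0.
Outer input = (K'⊕opad) ∥ inner = 86 72 23 08 d9 5c 5c ∥ a0.
Outer hash (tag): sum = 134+114+35+8+217+92+92+160 = 852; mod 256 = 84 → 54.

54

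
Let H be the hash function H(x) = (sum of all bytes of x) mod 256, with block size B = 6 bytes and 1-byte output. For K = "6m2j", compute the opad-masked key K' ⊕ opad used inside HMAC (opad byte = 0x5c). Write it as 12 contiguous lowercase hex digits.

Key "6m2j" = 36 6d 32 6a is 4 bytes ≤ B = 6; zero-pad to 6 bytes: K' = 36 6d 32 6a 00 00.
XOR each byte with 0x5c: 36⊕5c=6a, 6d⊕5c=31, 32⊕5c=6e, 6a⊕5c=36, 00⊕5c=5c, 00⊕5c=5c.

6a316e365c5c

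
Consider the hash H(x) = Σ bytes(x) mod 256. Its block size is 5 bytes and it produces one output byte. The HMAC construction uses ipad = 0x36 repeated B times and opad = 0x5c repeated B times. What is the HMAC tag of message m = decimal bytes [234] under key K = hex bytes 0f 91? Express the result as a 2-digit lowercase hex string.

a0

Key hex bytes 0f 91 is 2 bytes ≤ B = 5; zero-pad to 5 bytes: K' = 0f 91 00 00 00.
K' ⊕ ipad = 39 a7 36 36 36.  K' ⊕ opad = 53 cd 5c 5c 5c.
Inner input = (K'⊕ipad) ∥ m = 39 a7 36 36 36 ∥ ea.
Inner hash: sum = 57+167+54+54+54+234 = 620; mod 256 = 108 → 6c.
Outer input = (K'⊕opad) ∥ inner = 53 cd 5c 5c 5c ∥ 6c.
Outer hash (tag): sum = 83+205+92+92+92+108 = 672; mod 256 = 160 → a0.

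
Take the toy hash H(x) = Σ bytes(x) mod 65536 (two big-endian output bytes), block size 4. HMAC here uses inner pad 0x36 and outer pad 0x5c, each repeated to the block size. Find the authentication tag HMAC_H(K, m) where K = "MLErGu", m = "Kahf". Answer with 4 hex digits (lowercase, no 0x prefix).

Key "MLErGu" = 4d 4c 45 72 47 75 is 6 bytes > B = 4, so hash it first: H(key) = 02 0c, then zero-pad to 4 bytes: K' = 02 0c 00 00.
K' ⊕ ipad = 34 3a 36 36.  K' ⊕ opad = 5e 50 5c 5c.
Inner input = (K'⊕ipad) ∥ m = 34 3a 36 36 ∥ 4b 61 68 66.
Inner hash: sum = 52+58+54+54+75+97+104+102 = 596 → 02 54.
Outer input = (K'⊕opad) ∥ inner = 5e 50 5c 5c ∥ 02 54.
Outer hash (tag): sum = 94+80+92+92+2+84 = 444 → 01 bc.

01bc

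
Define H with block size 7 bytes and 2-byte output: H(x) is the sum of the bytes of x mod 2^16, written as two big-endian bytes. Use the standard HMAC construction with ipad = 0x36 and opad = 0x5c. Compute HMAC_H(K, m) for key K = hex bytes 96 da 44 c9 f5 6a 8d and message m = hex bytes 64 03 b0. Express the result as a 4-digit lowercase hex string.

Key hex bytes 96 da 44 c9 f5 6a 8d is exactly B = 7 bytes: K' = 96 da 44 c9 f5 6a 8d.
K' ⊕ ipad = a0 ec 72 ff c3 5c bb.  K' ⊕ opad = ca 86 18 95 a9 36 d1.
Inner input = (K'⊕ipad) ∥ m = a0 ec 72 ff c3 5c bb ∥ 64 03 b0.
Inner hash: sum = 160+236+114+255+195+92+187+100+3+176 = 1518 → 05 ee.
Outer input = (K'⊕opad) ∥ inner = ca 86 18 95 a9 36 d1 ∥ 05 ee.
Outer hash (tag): sum = 202+134+24+149+169+54+209+5+238 = 1184 → 04 a0.

04a0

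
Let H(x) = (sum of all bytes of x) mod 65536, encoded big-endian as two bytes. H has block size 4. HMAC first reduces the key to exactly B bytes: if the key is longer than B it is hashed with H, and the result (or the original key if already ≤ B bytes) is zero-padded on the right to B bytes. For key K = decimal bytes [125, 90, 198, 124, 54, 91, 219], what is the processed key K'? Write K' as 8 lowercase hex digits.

03850000

|K| = 7 > B = 4, so first hash the key.
H(K): sum = 125+90+198+124+54+91+219 = 901 → 03 85.
Zero-pad H(K) = 03 85 to 4 bytes: K' = 03 85 00 00.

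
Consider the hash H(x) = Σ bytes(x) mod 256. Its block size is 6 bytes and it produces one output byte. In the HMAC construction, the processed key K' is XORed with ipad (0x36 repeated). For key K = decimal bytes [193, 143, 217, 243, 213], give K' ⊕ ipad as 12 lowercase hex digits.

f7b9efc5e336

Key decimal bytes [193, 143, 217, 243, 213] = c1 8f d9 f3 d5 is 5 bytes ≤ B = 6; zero-pad to 6 bytes: K' = c1 8f d9 f3 d5 00.
XOR each byte with 0x36: c1⊕36=f7, 8f⊕36=b9, d9⊕36=ef, f3⊕36=c5, d5⊕36=e3, 00⊕36=36.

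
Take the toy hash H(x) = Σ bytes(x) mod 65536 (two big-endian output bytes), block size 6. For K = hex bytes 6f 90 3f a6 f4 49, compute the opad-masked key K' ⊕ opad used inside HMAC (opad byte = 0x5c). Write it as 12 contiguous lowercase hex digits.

33cc63faa815

Key hex bytes 6f 90 3f a6 f4 49 is exactly B = 6 bytes: K' = 6f 90 3f a6 f4 49.
XOR each byte with 0x5c: 6f⊕5c=33, 90⊕5c=cc, 3f⊕5c=63, a6⊕5c=fa, f4⊕5c=a8, 49⊕5c=15.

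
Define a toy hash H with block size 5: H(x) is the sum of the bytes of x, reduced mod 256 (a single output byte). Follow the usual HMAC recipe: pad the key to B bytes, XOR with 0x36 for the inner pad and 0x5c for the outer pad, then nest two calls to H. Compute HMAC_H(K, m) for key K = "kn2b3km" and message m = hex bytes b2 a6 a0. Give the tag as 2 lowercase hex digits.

Key "kn2b3km" = 6b 6e 32 62 33 6b 6d is 7 bytes > B = 5, so hash it first: H(key) = 78, then zero-pad to 5 bytes: K' = 78 00 00 00 00.
K' ⊕ ipad = 4e 36 36 36 36.  K' ⊕ opad = 24 5c 5c 5c 5c.
Inner input = (K'⊕ipad) ∥ m = 4e 36 36 36 36 ∥ b2 a6 a0.
Inner hash: sum = 78+54+54+54+54+178+166+160 = 798; mod 256 = 30 → 1e.
Outer input = (K'⊕opad) ∥ inner = 24 5c 5c 5c 5c ∥ 1e.
Outer hash (tag): sum = 36+92+92+92+92+30 = 434; mod 256 = 178 → b2.

b2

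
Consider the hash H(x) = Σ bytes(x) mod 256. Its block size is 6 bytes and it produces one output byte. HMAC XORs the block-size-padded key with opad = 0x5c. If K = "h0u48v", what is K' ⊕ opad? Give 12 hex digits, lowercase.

Key "h0u48v" = 68 30 75 34 38 76 is exactly B = 6 bytes: K' = 68 30 75 34 38 76.
XOR each byte with 0x5c: 68⊕5c=34, 30⊕5c=6c, 75⊕5c=29, 34⊕5c=68, 38⊕5c=64, 76⊕5c=2a.

346c2968642a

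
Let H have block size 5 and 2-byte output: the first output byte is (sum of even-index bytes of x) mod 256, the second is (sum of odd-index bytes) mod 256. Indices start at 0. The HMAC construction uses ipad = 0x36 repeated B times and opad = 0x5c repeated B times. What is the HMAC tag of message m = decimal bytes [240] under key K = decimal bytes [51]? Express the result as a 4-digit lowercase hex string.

8329

Key decimal bytes [51] = 33 is 1 byte ≤ B = 5; zero-pad to 5 bytes: K' = 33 00 00 00 00.
K' ⊕ ipad = 05 36 36 36 36.  K' ⊕ opad = 6f 5c 5c 5c 5c.
Inner input = (K'⊕ipad) ∥ m = 05 36 36 36 36 ∥ f0.
Inner hash: even-index sum = 113 mod 256 = 113; odd-index sum = 348 mod 256 = 92 → 71 5c.
Outer input = (K'⊕opad) ∥ inner = 6f 5c 5c 5c 5c ∥ 71 5c.
Outer hash (tag): even-index sum = 387 mod 256 = 131; odd-index sum = 297 mod 256 = 41 → 83 29.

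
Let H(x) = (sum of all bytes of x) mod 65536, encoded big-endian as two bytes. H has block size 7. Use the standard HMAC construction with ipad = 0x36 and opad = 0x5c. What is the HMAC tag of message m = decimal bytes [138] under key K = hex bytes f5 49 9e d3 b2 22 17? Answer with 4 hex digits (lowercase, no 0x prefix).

Key hex bytes f5 49 9e d3 b2 22 17 is exactly B = 7 bytes: K' = f5 49 9e d3 b2 22 17.
K' ⊕ ipad = c3 7f a8 e5 84 14 21.  K' ⊕ opad = a9 15 c2 8f ee 7e 4b.
Inner input = (K'⊕ipad) ∥ m = c3 7f a8 e5 84 14 21 ∥ 8a.
Inner hash: sum = 195+127+168+229+132+20+33+138 = 1042 → 04 12.
Outer input = (K'⊕opad) ∥ inner = a9 15 c2 8f ee 7e 4b ∥ 04 12.
Outer hash (tag): sum = 169+21+194+143+238+126+75+4+18 = 988 → 03 dc.

03dc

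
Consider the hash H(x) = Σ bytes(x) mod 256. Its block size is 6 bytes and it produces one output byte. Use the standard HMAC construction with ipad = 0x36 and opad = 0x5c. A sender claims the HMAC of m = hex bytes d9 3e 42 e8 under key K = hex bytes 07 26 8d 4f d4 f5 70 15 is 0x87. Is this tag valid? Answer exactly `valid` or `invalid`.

valid

Key hex bytes 07 26 8d 4f d4 f5 70 15 is 8 bytes > B = 6, so hash it first: H(key) = 57, then zero-pad to 6 bytes: K' = 57 00 00 00 00 00.
K' ⊕ ipad = 61 36 36 36 36 36; K' ⊕ opad = 0b 5c 5c 5c 5c 5c.
Inner hash: sum = 97+54+54+54+54+54+217+62+66+232 = 944; mod 256 = 176 → b0.
Outer hash (recomputed tag): sum = 11+92+92+92+92+92+176 = 647; mod 256 = 135 → 87.
Recomputed tag = 87; claimed = 87 → match.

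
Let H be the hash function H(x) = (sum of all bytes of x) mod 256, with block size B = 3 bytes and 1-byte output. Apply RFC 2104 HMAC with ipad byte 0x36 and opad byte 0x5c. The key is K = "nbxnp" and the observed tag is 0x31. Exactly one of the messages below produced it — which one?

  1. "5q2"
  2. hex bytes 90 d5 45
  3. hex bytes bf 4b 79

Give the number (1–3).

3

Key "nbxnp" = 6e 62 78 6e 70 is 5 bytes > B = 3, so hash it first: H(key) = 26, then zero-pad to 3 bytes: K' = 26 00 00.
K' ⊕ ipad = 10 36 36; K' ⊕ opad = 7a 5c 5c.
m1: inner = H(10 36 36 35 71 32) = 54; tag = H(7a 5c 5c 54) = 86
m2: inner = H(10 36 36 90 d5 45) = 26; tag = H(7a 5c 5c 26) = 58
m3: inner = H(10 36 36 bf 4b 79) = ff; tag = H(7a 5c 5c ff) = 31 ← matches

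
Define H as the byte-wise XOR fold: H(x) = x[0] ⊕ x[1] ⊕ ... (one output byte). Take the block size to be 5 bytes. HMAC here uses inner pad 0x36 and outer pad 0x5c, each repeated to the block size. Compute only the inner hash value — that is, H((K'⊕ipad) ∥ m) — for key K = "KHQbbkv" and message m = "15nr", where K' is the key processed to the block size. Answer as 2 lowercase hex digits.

61

Key "KHQbbkv" = 4b 48 51 62 62 6b 76 is 7 bytes > B = 5, so hash it first: H(key) = 4f, then zero-pad to 5 bytes: K' = 4f 00 00 00 00.
K' ⊕ ipad = 79 36 36 36 36.
Inner input = 79 36 36 36 36 ∥ 31 35 6e 72.
Inner hash: XOR 79⊕36⊕36⊕36⊕36⊕31⊕35⊕6e⊕72 = 61.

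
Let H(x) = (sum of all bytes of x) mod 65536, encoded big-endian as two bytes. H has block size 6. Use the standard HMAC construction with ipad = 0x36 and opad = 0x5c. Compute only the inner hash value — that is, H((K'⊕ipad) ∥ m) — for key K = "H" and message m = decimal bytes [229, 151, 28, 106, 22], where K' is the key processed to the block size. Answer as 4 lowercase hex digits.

03a4

Key "H" = 48 is 1 byte ≤ B = 6; zero-pad to 6 bytes: K' = 48 00 00 00 00 00.
K' ⊕ ipad = 7e 36 36 36 36 36.
Inner input = 7e 36 36 36 36 36 ∥ e5 97 1c 6a 16.
Inner hash: sum = 126+54+54+54+54+54+229+151+28+106+22 = 932 → 03 a4.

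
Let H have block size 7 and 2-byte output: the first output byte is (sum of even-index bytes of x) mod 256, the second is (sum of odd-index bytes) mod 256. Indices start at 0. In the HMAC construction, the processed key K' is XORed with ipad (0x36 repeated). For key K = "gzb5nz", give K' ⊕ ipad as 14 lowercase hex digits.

Key "gzb5nz" = 67 7a 62 35 6e 7a is 6 bytes ≤ B = 7; zero-pad to 7 bytes: K' = 67 7a 62 35 6e 7a 00.
XOR each byte with 0x36: 67⊕36=51, 7a⊕36=4c, 62⊕36=54, 35⊕36=03, 6e⊕36=58, 7a⊕36=4c, 00⊕36=36.

514c5403584c36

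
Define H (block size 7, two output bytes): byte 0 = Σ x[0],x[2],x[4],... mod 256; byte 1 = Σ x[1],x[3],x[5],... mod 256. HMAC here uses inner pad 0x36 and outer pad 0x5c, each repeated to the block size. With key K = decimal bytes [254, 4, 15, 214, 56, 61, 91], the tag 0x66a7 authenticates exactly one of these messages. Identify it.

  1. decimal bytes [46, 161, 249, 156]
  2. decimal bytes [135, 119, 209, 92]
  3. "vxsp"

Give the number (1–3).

3

Key decimal bytes [254, 4, 15, 214, 56, 61, 91] = fe 04 0f d6 38 3d 5b is exactly B = 7 bytes: K' = fe 04 0f d6 38 3d 5b.
K' ⊕ ipad = c8 32 39 e0 0e 0b 6d; K' ⊕ opad = a2 58 53 8a 64 61 07.
m1: inner = H(c8 32 39 e0 0e 0b 6d 2e a1 f9 9c) = b9 44; tag = H(a2 58 53 8a 64 61 07 b9 44) = a4fc
m2: inner = H(c8 32 39 e0 0e 0b 6d 87 77 d1 5c) = 4f 75; tag = H(a2 58 53 8a 64 61 07 4f 75) = d592
m3: inner = H(c8 32 39 e0 0e 0b 6d 76 78 73 70) = 64 06; tag = H(a2 58 53 8a 64 61 07 64 06) = 66a7 ← matches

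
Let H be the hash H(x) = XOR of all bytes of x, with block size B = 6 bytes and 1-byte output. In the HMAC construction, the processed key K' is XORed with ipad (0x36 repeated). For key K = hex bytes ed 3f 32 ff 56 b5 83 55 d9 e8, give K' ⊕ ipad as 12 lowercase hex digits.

Key hex bytes ed 3f 32 ff 56 b5 83 55 d9 e8 is 10 bytes > B = 6, so hash it first: H(key) = 1b, then zero-pad to 6 bytes: K' = 1b 00 00 00 00 00.
XOR each byte with 0x36: 1b⊕36=2d, 00⊕36=36, 00⊕36=36, 00⊕36=36, 00⊕36=36, 00⊕36=36.

2d3636363636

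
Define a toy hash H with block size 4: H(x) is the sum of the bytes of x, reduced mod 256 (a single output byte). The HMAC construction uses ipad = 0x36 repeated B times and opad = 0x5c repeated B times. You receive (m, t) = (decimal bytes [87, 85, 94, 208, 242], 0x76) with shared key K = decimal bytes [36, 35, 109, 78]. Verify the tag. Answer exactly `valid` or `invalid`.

Key decimal bytes [36, 35, 109, 78] = 24 23 6d 4e is exactly B = 4 bytes: K' = 24 23 6d 4e.
K' ⊕ ipad = 12 15 5b 78; K' ⊕ opad = 78 7f 31 12.
Inner hash: sum = 18+21+91+120+87+85+94+208+242 = 966; mod 256 = 198 → c6.
Outer hash (recomputed tag): sum = 120+127+49+18+198 = 512; mod 256 = 0 → 00.
Recomputed tag = 00; claimed = 76 → mismatch.

invalid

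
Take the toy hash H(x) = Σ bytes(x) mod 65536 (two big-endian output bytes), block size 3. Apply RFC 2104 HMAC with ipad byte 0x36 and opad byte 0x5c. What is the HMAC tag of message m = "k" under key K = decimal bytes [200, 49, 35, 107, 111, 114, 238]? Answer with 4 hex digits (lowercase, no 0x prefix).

00fc

Key decimal bytes [200, 49, 35, 107, 111, 114, 238] = c8 31 23 6b 6f 72 ee is 7 bytes > B = 3, so hash it first: H(key) = 03 56, then zero-pad to 3 bytes: K' = 03 56 00.
K' ⊕ ipad = 35 60 36.  K' ⊕ opad = 5f 0a 5c.
Inner input = (K'⊕ipad) ∥ m = 35 60 36 ∥ 6b.
Inner hash: sum = 53+96+54+107 = 310 → 01 36.
Outer input = (K'⊕opad) ∥ inner = 5f 0a 5c ∥ 01 36.
Outer hash (tag): sum = 95+10+92+1+54 = 252 → 00 fc.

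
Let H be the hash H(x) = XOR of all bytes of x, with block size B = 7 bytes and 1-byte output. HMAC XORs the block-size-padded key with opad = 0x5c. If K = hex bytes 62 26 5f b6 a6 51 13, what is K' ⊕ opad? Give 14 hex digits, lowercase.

3e7a03eafa0d4f

Key hex bytes 62 26 5f b6 a6 51 13 is exactly B = 7 bytes: K' = 62 26 5f b6 a6 51 13.
XOR each byte with 0x5c: 62⊕5c=3e, 26⊕5c=7a, 5f⊕5c=03, b6⊕5c=ea, a6⊕5c=fa, 51⊕5c=0d, 13⊕5c=4f.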